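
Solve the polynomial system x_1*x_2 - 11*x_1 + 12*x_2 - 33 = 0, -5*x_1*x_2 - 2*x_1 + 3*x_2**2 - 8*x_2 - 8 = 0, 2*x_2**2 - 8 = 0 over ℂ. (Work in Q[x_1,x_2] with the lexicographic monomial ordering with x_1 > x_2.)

{(-1, 2)}

Compute a lex Gröbner basis by Buchberger's algorithm.
f_1 = x_1*x_2 - 11*x_1 + 12*x_2 - 33, LT = x_1*x_2.
f_2 = -5*x_1*x_2 - 2*x_1 + 3*x_2**2 - 8*x_2 - 8, LT = x_1*x_2.
f_3 = 2*x_2**2 - 8, LT = x_2**2.

S(f_1,f_2): lcm = x_1*x_2. S = -57/5*x_1 + 3/5*x_2**2 + 52/5*x_2 - 173/5.
  reduce S modulo (f_1, f_2, f_3):
  remainder -57/5*x_1 + 52/5*x_2 - 161/5 ≠ 0; add h_4 = -57/5*x_1 + 52/5*x_2 - 161/5 to the basis.

S(f_1,f_3): lcm = x_1*x_2**2. S = -11*x_1*x_2 + 4*x_1 + 12*x_2**2 - 33*x_2.
  reduce S modulo (f_1, f_2, f_3, h_4):
  remainder -147/19*x_2 + 294/19 ≠ 0; add h_5 = -147/19*x_2 + 294/19 to the basis.

The other S-polynomials (S(f_2,f_3), S(f_1,h_4), S(f_2,h_4), S(f_3,h_4), S(f_1,h_5), S(f_2,h_5), S(f_3,h_5), S(h_4,h_5)) all reduce to 0 modulo the current basis, so we have a Gröbner basis.
Inter-reduce: drop elements whose leading term is divisible by another's, tail-reduce, and make monic.
Reduced Gröbner basis: {x_1 + 1, x_2 - 2}.

A lex Gröbner basis eliminates variables successively. Here x_2 - 2 depends only on x_2, with roots {2}; lifting each root through the earlier basis elements recovers the full solutions.
  x_2 = 2: the earlier basis element becomes x_1 + 1 = 0, giving x_1 = -1 — point (-1, 2).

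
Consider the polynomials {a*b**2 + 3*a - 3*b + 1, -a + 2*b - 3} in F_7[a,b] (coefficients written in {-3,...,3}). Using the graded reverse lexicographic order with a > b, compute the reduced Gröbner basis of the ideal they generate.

f_1 = a*b**2 + 3*a - 3*b + 1, LT = a*b**2.
f_2 = -a + 2*b - 3, LT = a.

S(f_1,f_2): lcm = a*b**2. S = 2*b**3 - 3*b**2 + 3*a - 3*b + 1.
  leading term b**3: no divisor's leading term divides it; move 2*b**3 to the remainder.
  leading term b**2: no divisor's leading term divides it; move -3*b**2 to the remainder.
  leading term a: subtract (-3)·f_2 from 3*a - 3*b + 1 → 3*b - 1
  leading term b: no divisor's leading term divides it; move 3*b to the remainder.
  leading term 1: no divisor's leading term divides it; move -1 to the remainder.
  remainder 2*b**3 - 3*b**2 + 3*b - 1 ≠ 0; add g_3 = 2*b**3 - 3*b**2 + 3*b - 1 to the basis.

The other S-polynomials (S(f_1,g_3), S(f_2,g_3)) all reduce to 0 modulo the current basis, so we have a Gröbner basis.
Inter-reduce: drop elements whose leading term is divisible by another's, tail-reduce, and make monic.

G = {b**3 + 2*b**2 - 2*b + 3, a - 2*b + 3}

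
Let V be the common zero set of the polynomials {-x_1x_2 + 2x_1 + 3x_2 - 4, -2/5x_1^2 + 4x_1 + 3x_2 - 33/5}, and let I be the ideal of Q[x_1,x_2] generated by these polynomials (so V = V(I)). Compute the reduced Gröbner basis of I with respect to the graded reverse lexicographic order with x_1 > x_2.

G = {x_1^2 - 10x_1 - 15/2x_2 + 33/2, x_1x_2 - 2x_1 - 3x_2 + 4, x_2^2 - 4/15x_1 - 7/5x_2 + 2/3}

f_1 = -x_1x_2 + 2x_1 + 3x_2 - 4, LT = x_1x_2.
f_2 = -2/5x_1^2 + 4x_1 + 3x_2 - 33/5, LT = x_1^2.

S(f_1,f_2): lcm = x_1^2x_2. S = -2x_1^2 + 7x_1x_2 + 15/2x_2^2 + 4x_1 - 33/2x_2.
  leading term x_1^2: subtract (5)·f_2 from -2x_1^2 + 7x_1x_2 + 15/2x_2^2 + 4x_1 - 33/2x_2 → 7x_1x_2 + 15/2x_2^2 - 16x_1 - 63/2x_2 + 33
  leading term x_1x_2: subtract (-7)·f_1 from 7x_1x_2 + 15/2x_2^2 - 16x_1 - 63/2x_2 + 33 → 15/2x_2^2 - 2x_1 - 21/2x_2 + 5
  leading term x_2^2: no divisor's leading term divides it; move 15/2x_2^2 to the remainder.
  leading term x_1: no divisor's leading term divides it; move -2x_1 to the remainder.
  leading term x_2: no divisor's leading term divides it; move -21/2x_2 to the remainder.
  leading term 1: no divisor's leading term divides it; move 5 to the remainder.
  remainder 15/2x_2^2 - 2x_1 - 21/2x_2 + 5 ≠ 0; add g_3 = 15/2x_2^2 - 2x_1 - 21/2x_2 + 5 to the basis.

S(f_1,g_3): lcm = x_1x_2^2. S = 4/15x_1^2 - 3/5x_1x_2 - 3x_2^2 - 2/3x_1 + 4x_2.
  leading term x_1^2: subtract (-2/3)·f_2 from 4/15x_1^2 - 3/5x_1x_2 - 3x_2^2 - 2/3x_1 + 4x_2 → -3/5x_1x_2 - 3x_2^2 + 2x_1 + 6x_2 - 22/5
  leading term x_1x_2: subtract (3/5)·f_1 from -3/5x_1x_2 - 3x_2^2 + 2x_1 + 6x_2 - 22/5 → -3x_2^2 + 4/5x_1 + 21/5x_2 - 2
  leading term x_2^2: subtract (-2/5)·g_3 from -3x_2^2 + 4/5x_1 + 21/5x_2 - 2 → 0
  remainder 0.

S(f_2,g_3): leading monomials are coprime, so the S-polynomial reduces to 0 (Buchberger's first criterion).
Every S-polynomial of the final basis reduces to 0, so we have a Gröbner basis.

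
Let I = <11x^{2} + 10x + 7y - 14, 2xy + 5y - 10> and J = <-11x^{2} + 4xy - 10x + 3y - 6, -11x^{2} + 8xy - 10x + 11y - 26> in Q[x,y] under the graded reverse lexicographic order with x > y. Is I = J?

No, the ideals differ.

Equality of ideals is decidable: compute both reduced Gröbner bases (unique for the ordering) and check whether they agree.
Buchberger on the first generating set:
f_1 = 11x^{2} + 10x + 7y - 14, LT = x^{2}.
f_2 = 2xy + 5y - 10, LT = xy.

S(f_1,f_2): lcm = x^{2}y. S = -\tfrac{35}{22}xy + \tfrac{7}{11}y^{2} + 5x - \tfrac{14}{11}y.
  leading term xy: subtract (-\tfrac{35}{44})·f_2 from -\tfrac{35}{22}xy + \tfrac{7}{11}y^{2} + 5x - \tfrac{14}{11}y → \tfrac{7}{11}y^{2} + 5x + \tfrac{119}{44}y - \tfrac{175}{22}
  leading term y^{2}: no divisor's leading term divides it; move \tfrac{7}{11}y^{2} to the remainder.
  leading term x: no divisor's leading term divides it; move 5x to the remainder.
  leading term y: no divisor's leading term divides it; move \tfrac{119}{44}y to the remainder.
  leading term 1: no divisor's leading term divides it; move -\tfrac{175}{22} to the remainder.
  remainder \tfrac{7}{11}y^{2} + 5x + \tfrac{119}{44}y - \tfrac{175}{22} ≠ 0; add g_3 = \tfrac{7}{11}y^{2} + 5x + \tfrac{119}{44}y - \tfrac{175}{22} to the basis.

The other S-polynomials (S(f_1,g_3), S(f_2,g_3)) all reduce to 0 modulo the current basis, so we have a Gröbner basis.
Inter-reduce: drop elements whose leading term is divisible by another's, tail-reduce, and make monic.
Reduced Gröbner basis: {x^{2} + \tfrac{10}{11}x + \tfrac{7}{11}y - \tfrac{14}{11}, xy + \tfrac{5}{2}y - 5, y^{2} + \tfrac{55}{7}x + \tfrac{17}{4}y - \tfrac{25}{2}}.

Buchberger on the second generating set:
h_1 = -11x^{2} + 4xy - 10x + 3y - 6, LT = x^{2}.
h_2 = -11x^{2} + 8xy - 10x + 11y - 26, LT = x^{2}.

S(h_1,h_2): lcm = x^{2}. S = \tfrac{4}{11}xy + \tfrac{8}{11}y - \tfrac{20}{11}.
  leading term xy: no divisor's leading term divides it; move \tfrac{4}{11}xy to the remainder.
  leading term y: no divisor's leading term divides it; move \tfrac{8}{11}y to the remainder.
  leading term 1: no divisor's leading term divides it; move -\tfrac{20}{11} to the remainder.
  remainder \tfrac{4}{11}xy + \tfrac{8}{11}y - \tfrac{20}{11} ≠ 0; add k_3 = \tfrac{4}{11}xy + \tfrac{8}{11}y - \tfrac{20}{11} to the basis.

S(h_1,k_3): lcm = x^{2}y. S = -\tfrac{4}{11}xy^{2} - \tfrac{12}{11}xy - \tfrac{3}{11}y^{2} + 5x + \tfrac{6}{11}y.
  leading term xy^{2}: subtract (-y)·k_3 from -\tfrac{4}{11}xy^{2} - \tfrac{12}{11}xy - \tfrac{3}{11}y^{2} + 5x + \tfrac{6}{11}y → -\tfrac{12}{11}xy + \tfrac{5}{11}y^{2} + 5x - \tfrac{14}{11}y
  leading term xy: subtract (-3)·k_3 from -\tfrac{12}{11}xy + \tfrac{5}{11}y^{2} + 5x - \tfrac{14}{11}y → \tfrac{5}{11}y^{2} + 5x + \tfrac{10}{11}y - \tfrac{60}{11}
  leading term y^{2}: no divisor's leading term divides it; move \tfrac{5}{11}y^{2} to the remainder.
  leading term x: no divisor's leading term divides it; move 5x to the remainder.
  leading term y: no divisor's leading term divides it; move \tfrac{10}{11}y to the remainder.
  leading term 1: no divisor's leading term divides it; move -\tfrac{60}{11} to the remainder.
  remainder \tfrac{5}{11}y^{2} + 5x + \tfrac{10}{11}y - \tfrac{60}{11} ≠ 0; add k_4 = \tfrac{5}{11}y^{2} + 5x + \tfrac{10}{11}y - \tfrac{60}{11} to the basis.

The other S-polynomials (S(h_2,k_3), S(h_1,k_4), S(h_2,k_4), S(k_3,k_4)) all reduce to 0 modulo the current basis, so we have a Gröbner basis.
Inter-reduce: drop elements whose leading term is divisible by another's, tail-reduce, and make monic.
Reduced Gröbner basis: {x^{2} + \tfrac{10}{11}x + \tfrac{5}{11}y - \tfrac{14}{11}, xy + 2y - 5, y^{2} + 11x + 2y - 12}.

The bases are distinct; the ideals are different.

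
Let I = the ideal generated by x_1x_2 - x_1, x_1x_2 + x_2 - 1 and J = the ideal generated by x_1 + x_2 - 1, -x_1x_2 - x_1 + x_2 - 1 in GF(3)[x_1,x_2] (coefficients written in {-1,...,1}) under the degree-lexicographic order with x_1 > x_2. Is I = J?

Yes, the ideals are equal.

Two ideals are equal iff their reduced Gröbner bases coincide (the reduced basis is unique for a fixed ordering).
Buchberger on the first generating set:
f_1 = x_1x_2 - x_1, LT = x_1x_2.
f_2 = x_1x_2 + x_2 - 1, LT = x_1x_2.

S(f_1,f_2): lcm = x_1x_2. S = -x_1 - x_2 + 1.
  leading term x_1: no divisor's leading term divides it; move -x_1 to the remainder.
  leading term x_2: no divisor's leading term divides it; move -x_2 to the remainder.
  leading term 1: no divisor's leading term divides it; move 1 to the remainder.
  remainder -x_1 - x_2 + 1 ≠ 0; add g_3 = -x_1 - x_2 + 1 to the basis.

S(f_1,g_3): lcm = x_1x_2. S = -x_2^2 - x_1 + x_2.
  leading term x_2^2: no divisor's leading term divides it; move -x_2^2 to the remainder.
  leading term x_1: subtract (1)·g_3 from -x_1 + x_2 → -x_2 - 1
  leading term x_2: no divisor's leading term divides it; move -x_2 to the remainder.
  leading term 1: no divisor's leading term divides it; move -1 to the remainder.
  remainder -x_2^2 - x_2 - 1 ≠ 0; add g_4 = -x_2^2 - x_2 - 1 to the basis.

The other S-polynomials (S(f_2,g_3), S(f_1,g_4), S(f_2,g_4), S(g_3,g_4)) all reduce to 0 modulo the current basis, so we have a Gröbner basis.
Inter-reduce: drop elements whose leading term is divisible by another's, tail-reduce, and make monic.
Reduced Gröbner basis: {x_2^2 + x_2 + 1, x_1 + x_2 - 1}.

Buchberger on the second generating set:
h_1 = x_1 + x_2 - 1, LT = x_1.
h_2 = -x_1x_2 - x_1 + x_2 - 1, LT = x_1x_2.

S(h_1,h_2): lcm = x_1x_2. S = x_2^2 - x_1 - 1.
  leading term x_2^2: no divisor's leading term divides it; move x_2^2 to the remainder.
  leading term x_1: subtract (-1)·h_1 from -x_1 - 1 → x_2 + 1
  leading term x_2: no divisor's leading term divides it; move x_2 to the remainder.
  leading term 1: no divisor's leading term divides it; move 1 to the remainder.
  remainder x_2^2 + x_2 + 1 ≠ 0; add k_3 = x_2^2 + x_2 + 1 to the basis.

The other S-polynomials (S(h_1,k_3), S(h_2,k_3)) all reduce to 0 modulo the current basis, so we have a Gröbner basis.
Inter-reduce: drop elements whose leading term is divisible by another's, tail-reduce, and make monic.
Reduced Gröbner basis: {x_2^2 + x_2 + 1, x_1 + x_2 - 1}.

The two bases agree; hence the ideals are identical.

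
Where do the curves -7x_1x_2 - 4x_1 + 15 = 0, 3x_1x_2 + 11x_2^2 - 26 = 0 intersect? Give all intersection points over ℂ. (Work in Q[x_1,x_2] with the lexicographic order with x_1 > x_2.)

Compute a lex Gröbner basis by Buchberger's algorithm.
f_1 = -7x_1x_2 - 4x_1 + 15, LT = x_1x_2.
f_2 = 3x_1x_2 + 11x_2^2 - 26, LT = x_1x_2.

S(f_1,f_2): lcm = x_1x_2. S = 4/7x_1 - 11/3x_2^2 + 137/21.
  leading term x_1: no divisor's leading term divides it; move 4/7x_1 to the remainder.
  leading term x_2^2: no divisor's leading term divides it; move -11/3x_2^2 to the remainder.
  leading term 1: no divisor's leading term divides it; move 137/21 to the remainder.
  remainder 4/7x_1 - 11/3x_2^2 + 137/21 ≠ 0; add h_3 = 4/7x_1 - 11/3x_2^2 + 137/21 to the basis.

S(f_1,h_3): lcm = x_1x_2. S = 4/7x_1 + 77/12x_2^3 - 137/12x_2 - 15/7.
  leading term x_1: subtract (1)·h_3 from 4/7x_1 + 77/12x_2^3 - 137/12x_2 - 15/7 → 77/12x_2^3 + 11/3x_2^2 - 137/12x_2 - 26/3
  leading term x_2^3: no divisor's leading term divides it; move 77/12x_2^3 to the remainder.
  leading term x_2^2: no divisor's leading term divides it; move 11/3x_2^2 to the remainder.
  leading term x_2: no divisor's leading term divides it; move -137/12x_2 to the remainder.
  leading term 1: no divisor's leading term divides it; move -26/3 to the remainder.
  remainder 77/12x_2^3 + 11/3x_2^2 - 137/12x_2 - 26/3 ≠ 0; add h_4 = 77/12x_2^3 + 11/3x_2^2 - 137/12x_2 - 26/3 to the basis.

S(f_2,h_3): lcm = x_1x_2. S = 77/12x_2^3 + 11/3x_2^2 - 137/12x_2 - 26/3.
  leading term x_2^3: subtract (1)·h_4 from 77/12x_2^3 + 11/3x_2^2 - 137/12x_2 - 26/3 → 0
  remainder 0.

S(f_1,h_4): lcm = x_1x_2^3. S = 137/77x_1x_2 + 104/77x_1 - 15/7x_2^2.
  leading term x_1x_2: subtract (-137/539)·f_1 from 137/77x_1x_2 + 104/77x_1 - 15/7x_2^2 → 180/539x_1 - 15/7x_2^2 + 2055/539
  leading term x_1: subtract (45/77)·h_3 from 180/539x_1 - 15/7x_2^2 + 2055/539 → 0
  remainder 0.

S(f_2,h_4): lcm = x_1x_2^3. S = -4/7x_1x_2^2 + 137/77x_1x_2 + 104/77x_1 + 11/3x_2^4 - 26/3x_2^2.
  leading term x_1x_2^2: subtract (4/49x_2)·f_1 from -4/7x_1x_2^2 + 137/77x_1x_2 + 104/77x_1 + 11/3x_2^4 - 26/3x_2^2 → 1135/539x_1x_2 + 104/77x_1 + 11/3x_2^4 - 26/3x_2^2 - 60/49x_2
  leading term x_1x_2: subtract (-1135/3773)·f_1 from 1135/539x_1x_2 + 104/77x_1 + 11/3x_2^4 - 26/3x_2^2 - 60/49x_2 → 556/3773x_1 + 11/3x_2^4 - 26/3x_2^2 - 60/49x_2 + 17025/3773
  leading term x_1: subtract (139/539)·h_3 from 556/3773x_1 + 11/3x_2^4 - 26/3x_2^2 - 60/49x_2 + 17025/3773 → 11/3x_2^4 - 1135/147x_2^2 - 60/49x_2 + 416/147
  leading term x_2^4: subtract (4/7x_2)·h_4 from 11/3x_2^4 - 1135/147x_2^2 - 60/49x_2 + 416/147 → -44/21x_2^3 - 176/147x_2^2 + 548/147x_2 + 416/147
  leading term x_2^3: subtract (-16/49)·h_4 from -44/21x_2^3 - 176/147x_2^2 + 548/147x_2 + 416/147 → 0
  remainder 0.

S(h_3,h_4): leading monomials are coprime, so the S-polynomial reduces to 0 (Buchberger's first criterion).
Every S-polynomial of the final basis reduces to 0, so we have a Gröbner basis.
Inter-reduce: drop elements whose leading term is divisible by another's, tail-reduce, and make monic.
Reduced Gröbner basis: {x_1 - 77/12x_2^2 + 137/12, x_2^3 + 4/7x_2^2 - 137/77x_2 - 104/77}.

From the last basis element, x_2^3 + 4/7x_2^2 - 137/77x_2 - 104/77 = 0, so x_2 takes values in {-1, 3/14 - sqrt(33121)/154, 3/14 + sqrt(33121)/154}. Each choice, substituted upward through the basis, yields the corresponding point(s) of the solution set.
  x_2 = -1: the earlier basis element becomes x_1 + 5 = 0, giving x_1 = -5 — point (-5, -1).
  x_2 = 3/14 - sqrt(33121)/154: the earlier basis element becomes x_1 + 121/56 + sqrt(33121)/56 = 0, giving x_1 = -sqrt(33121)/56 - 121/56 — point (-sqrt(33121)/56 - 121/56, 3/14 - sqrt(33121)/154).
  x_2 = 3/14 + sqrt(33121)/154: the earlier basis element becomes x_1 - sqrt(33121)/56 + 121/56 = 0, giving x_1 = -121/56 + sqrt(33121)/56 — point (-121/56 + sqrt(33121)/56, 3/14 + sqrt(33121)/154).
Substituting each solution back into the original system confirms all equations vanish.

{(-5, -1), (-sqrt(33121)/56 - 121/56, 3/14 - sqrt(33121)/154), (-121/56 + sqrt(33121)/56, 3/14 + sqrt(33121)/154)}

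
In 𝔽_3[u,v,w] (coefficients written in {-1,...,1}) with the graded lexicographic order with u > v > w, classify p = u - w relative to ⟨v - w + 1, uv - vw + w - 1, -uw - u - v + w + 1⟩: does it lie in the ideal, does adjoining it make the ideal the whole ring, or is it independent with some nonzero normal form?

First compute the reduced Gröbner basis of I by Buchberger's algorithm.
f_1 = v - w + 1, LT = v.
f_2 = uv - vw + w - 1, LT = uv.
f_3 = -uw - u - v + w + 1, LT = uw.

S(f_1,f_2): lcm = uv. S = -uw + vw + u - w + 1.
  leading term uw: subtract (1)·f_3 from -uw + vw + u - w + 1 → vw - u + v + w
  leading term vw: subtract (w)·f_1 from vw - u + v + w → w² - u + v
  leading term w²: no divisor's leading term divides it; move w² to the remainder.
  leading term u: no divisor's leading term divides it; move -u to the remainder.
  leading term v: subtract (1)·f_1 from v → w - 1
  leading term w: no divisor's leading term divides it; move w to the remainder.
  leading term 1: no divisor's leading term divides it; move -1 to the remainder.
  remainder w² - u + w - 1 ≠ 0; add h_4 = w² - u + w - 1 to the basis.

S(f_3,h_4): lcm = uw². S = u² + vw - w² + u - w.
  leading term u²: no divisor's leading term divides it; move u² to the remainder.
  leading term vw: subtract (w)·f_1 from vw - w² + u - w → u + w
  leading term u: no divisor's leading term divides it; move u to the remainder.
  leading term w: no divisor's leading term divides it; move w to the remainder.
  remainder u² + u + w ≠ 0; add h_5 = u² + u + w to the basis.

The other S-polynomials (S(f_1,f_3), S(f_2,f_3), S(f_1,h_4), S(f_2,h_4), S(f_1,h_5), S(f_2,h_5), S(f_3,h_5), S(h_4,h_5)) all reduce to 0 modulo the current basis, so we have a Gröbner basis.
Inter-reduce: drop elements whose leading term is divisible by another's, tail-reduce, and make monic.
Reduced Gröbner basis: {u² + u + w, uw + u + 1, w² - u + w - 1, v - w + 1}.
Label its elements g_1 = u² + u + w, g_2 = uw + u + 1, g_3 = w² - u + w - 1, g_4 = v - w + 1.

Reduce p = u - w modulo G:
  leading term u: no divisor's leading term divides it; move u to the remainder.
  leading term w: no divisor's leading term divides it; move -w to the remainder.
  normal form = u - w.
The normal form is nonzero, so p ∉ I. Since p minus its normal form lies in I, I + (p) = I + (r) where r = u - w; decide whether this ideal is the whole ring.
Run Buchberger on G together with r (pairs among the g_i already reduce to 0 since G is a Gröbner basis):
g_1 = u² + u + w, LT = u².
g_2 = uw + u + 1, LT = uw.
g_3 = w² - u + w - 1, LT = w².
g_4 = v - w + 1, LT = v.
r = u - w, LT = u.

S(g_1,r): lcm = u². S = uw + u + w.
  leading term uw: subtract (1)·g_2 from uw + u + w → w - 1
  leading term w: no divisor's leading term divides it; move w to the remainder.
  leading term 1: no divisor's leading term divides it; move -1 to the remainder.
  remainder w - 1 ≠ 0; add m_6 = w - 1 to the basis.

The other S-polynomials (S(g_1,g_2), S(g_1,g_3), S(g_1,g_4), S(g_2,g_3), S(g_2,g_4), S(g_2,r), S(g_3,g_4), S(g_3,r), S(g_4,r), S(g_1,m_6), S(g_2,m_6), S(g_3,m_6), S(g_4,m_6), S(r,m_6)) all reduce to 0 modulo the current basis, so we have a Gröbner basis.
Inter-reduce: drop elements whose leading term is divisible by another's, tail-reduce, and make monic.
Reduced Gröbner basis: {u - 1, v, w - 1}.
The reduced Gröbner basis of I + (p) is {u - 1, v, w - 1} ≠ {1}, a proper ideal, so the enlarged system stays consistent: p is independent of I, with normal form u - w.

u - w is independent of I; its normal form modulo I is u - w.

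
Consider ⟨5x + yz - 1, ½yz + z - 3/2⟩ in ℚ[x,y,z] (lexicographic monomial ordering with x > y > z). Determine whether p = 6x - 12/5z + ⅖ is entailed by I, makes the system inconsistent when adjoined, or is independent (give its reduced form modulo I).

First compute the reduced Gröbner basis of I by Buchberger's algorithm.
f_1 = 5x + yz - 1, LT = x.
f_2 = ½yz + z - 3/2, LT = yz.

S(f_1,f_2): leading monomials are coprime, so the S-polynomial reduces to 0 (Buchberger's first criterion).
Every S-polynomial of the final basis reduces to 0, so we have a Gröbner basis.
Inter-reduce: drop elements whose leading term is divisible by another's, tail-reduce, and make monic.
Reduced Gröbner basis: {x - ⅖z + ⅖, yz + 2z - 3}.
Label its elements g_1 = x - ⅖z + ⅖, g_2 = yz + 2z - 3.

Reduce p = 6x - 12/5z + ⅖ modulo G:
  leading term x: subtract (6)·g_1 from 6x - 12/5z + ⅖ → -2
  leading term 1: no divisor's leading term divides it; move -2 to the remainder.
  normal form = -2.
The normal form is nonzero, so p ∉ I. Since p minus its normal form lies in I, I + (p) = I + (r) where r = -2; decide whether this ideal is the whole ring.
Here r = -2 is a nonzero constant, hence a unit: 1 ∈ I + (p), the Gröbner basis of I + (p) is {1}, and the enlarged system has no common solution — adjoining p is inconsistent.

Ideal membership is decidable via reduction modulo a Gröbner basis.

Adjoining 6x - 12/5z + ⅖ makes the ideal the whole ring: the system is inconsistent.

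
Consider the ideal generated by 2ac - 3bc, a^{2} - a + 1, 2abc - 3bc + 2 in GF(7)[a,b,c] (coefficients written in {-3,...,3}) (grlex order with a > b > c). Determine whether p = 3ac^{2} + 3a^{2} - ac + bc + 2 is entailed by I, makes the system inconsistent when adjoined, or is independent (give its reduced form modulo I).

First compute the reduced Gröbner basis of I by Buchberger's algorithm.
f_1 = 2ac - 3bc, LT = ac.
f_2 = a^{2} - a + 1, LT = a^{2}.
f_3 = 2abc - 3bc + 2, LT = abc.

S(f_1,f_2): lcm = a^{2}c. S = 2abc + ac - c.
  leading term abc: subtract (b)·f_1 from 2abc + ac - c → 3b^{2}c + ac - c
  leading term b^{2}c: no divisor's leading term divides it; move 3b^{2}c to the remainder.
  leading term ac: subtract (-3)·f_1 from ac - c → -2bc - c
  leading term bc: no divisor's leading term divides it; move -2bc to the remainder.
  leading term c: no divisor's leading term divides it; move -c to the remainder.
  remainder 3b^{2}c - 2bc - c ≠ 0; add h_4 = 3b^{2}c - 2bc - c to the basis.

S(f_1,f_3): lcm = abc. S = 2b^{2}c - 2bc - 1.
  leading term b^{2}c: subtract (3)·h_4 from 2b^{2}c - 2bc - 1 → -3bc + 3c - 1
  leading term bc: no divisor's leading term divides it; move -3bc to the remainder.
  leading term c: no divisor's leading term divides it; move 3c to the remainder.
  leading term 1: no divisor's leading term divides it; move -1 to the remainder.
  remainder -3bc + 3c - 1 ≠ 0; add h_5 = -3bc + 3c - 1 to the basis.

S(f_2,f_3): lcm = a^{2}bc. S = -3abc + bc - a.
  leading term abc: subtract (2b)·f_1 from -3abc + bc - a → -b^{2}c + bc - a
  leading term b^{2}c: subtract (2)·h_4 from -b^{2}c + bc - a → -2bc - a + 2c
  leading term bc: subtract (3)·h_5 from -2bc - a + 2c → -a + 3
  leading term a: no divisor's leading term divides it; move -a to the remainder.
  leading term 1: no divisor's leading term divides it; move 3 to the remainder.
  remainder -a + 3 ≠ 0; add h_6 = -a + 3 to the basis.

S(f_3,h_4): lcm = ab^{2}c. S = 3abc + 2b^{2}c - 2ac + b.
  leading term abc: subtract (-2b)·f_1 from 3abc + 2b^{2}c - 2ac + b → 3b^{2}c - 2ac + b
  leading term b^{2}c: subtract (1)·h_4 from 3b^{2}c - 2ac + b → -2ac + 2bc + b + c
  leading term ac: subtract (-1)·f_1 from -2ac + 2bc + b + c → -bc + b + c
  leading term bc: subtract (-2)·h_5 from -bc + b + c → b - 2
  leading term b: no divisor's leading term divides it; move b to the remainder.
  leading term 1: no divisor's leading term divides it; move -2 to the remainder.
  remainder b - 2 ≠ 0; add h_7 = b - 2 to the basis.

S(f_1,h_6): lcm = ac. S = 2bc + 3c.
  leading term bc: subtract (-3)·h_5 from 2bc + 3c → -2c - 3
  leading term c: no divisor's leading term divides it; move -2c to the remainder.
  leading term 1: no divisor's leading term divides it; move -3 to the remainder.
  remainder -2c - 3 ≠ 0; add h_8 = -2c - 3 to the basis.

The other S-polynomials (S(f_1,h_4), S(f_2,h_4), S(f_1,h_5), S(f_2,h_5), S(f_3,h_5), S(h_4,h_5), S(f_2,h_6), S(f_3,h_6), S(h_4,h_6), S(h_5,h_6), S(f_1,h_7), S(f_2,h_7), S(f_3,h_7), S(h_4,h_7), S(h_5,h_7), S(h_6,h_7), S(f_1,h_8), S(f_2,h_8), S(f_3,h_8), S(h_4,h_8), S(h_5,h_8), S(h_6,h_8), S(h_7,h_8)) all reduce to 0 modulo the current basis, so we have a Gröbner basis.
Inter-reduce: drop elements whose leading term is divisible by another's, tail-reduce, and make monic.
Reduced Gröbner basis: {a - 3, b - 2, c - 2}.
Label its elements g_1 = a - 3, g_2 = b - 2, g_3 = c - 2.

Reduce p = 3ac^{2} + 3a^{2} - ac + bc + 2 modulo G:
  leading term ac^{2}: subtract (3c^{2})·g_1 from 3ac^{2} + 3a^{2} - ac + bc + 2 → 3a^{2} - ac + bc + 2c^{2} + 2
  leading term a^{2}: subtract (3a)·g_1 from 3a^{2} - ac + bc + 2c^{2} + 2 → -ac + bc + 2c^{2} + 2a + 2
  leading term ac: subtract (-c)·g_1 from -ac + bc + 2c^{2} + 2a + 2 → bc + 2c^{2} + 2a - 3c + 2
  leading term bc: subtract (c)·g_2 from bc + 2c^{2} + 2a - 3c + 2 → 2c^{2} + 2a - c + 2
  leading term c^{2}: subtract (2c)·g_3 from 2c^{2} + 2a - c + 2 → 2a + 3c + 2
  leading term a: subtract (2)·g_1 from 2a + 3c + 2 → 3c + 1
  leading term c: subtract (3)·g_3 from 3c + 1 → 0
  normal form = 0.
Since the normal form is 0, p ∈ I.

3ac^{2} + 3a^{2} - ac + bc + 2 lies in I (it reduces to 0).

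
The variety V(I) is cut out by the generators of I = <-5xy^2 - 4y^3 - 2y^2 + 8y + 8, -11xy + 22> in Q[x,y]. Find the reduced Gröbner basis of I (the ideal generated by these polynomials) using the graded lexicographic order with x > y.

G = {x^2 - 1/2x - 2y - 1, xy - 2, y^2 - x + 1/2y + 1/2}

f_1 = -5xy^2 - 4y^3 - 2y^2 + 8y + 8, LT = xy^2.
f_2 = -11xy + 22, LT = xy.

S(f_1,f_2): lcm = xy^2. S = 4/5y^3 + 2/5y^2 + 2/5y - 8/5.
  leading term y^3: no divisor's leading term divides it; move 4/5y^3 to the remainder.
  leading term y^2: no divisor's leading term divides it; move 2/5y^2 to the remainder.
  leading term y: no divisor's leading term divides it; move 2/5y to the remainder.
  leading term 1: no divisor's leading term divides it; move -8/5 to the remainder.
  remainder 4/5y^3 + 2/5y^2 + 2/5y - 8/5 ≠ 0; add g_3 = 4/5y^3 + 2/5y^2 + 2/5y - 8/5 to the basis.

S(f_1,g_3): lcm = xy^3. S = 4/5y^4 - 1/2xy^2 + 2/5y^3 - 1/2xy - 8/5y^2 + 2x - 8/5y.
  leading term y^4: subtract (y)·g_3 from 4/5y^4 - 1/2xy^2 + 2/5y^3 - 1/2xy - 8/5y^2 + 2x - 8/5y → -1/2xy^2 - 1/2xy - 2y^2 + 2x
  leading term xy^2: subtract (1/10)·f_1 from -1/2xy^2 - 1/2xy - 2y^2 + 2x → 2/5y^3 - 1/2xy - 9/5y^2 + 2x - 4/5y - 4/5
  leading term y^3: subtract (1/2)·g_3 from 2/5y^3 - 1/2xy - 9/5y^2 + 2x - 4/5y - 4/5 → -1/2xy - 2y^2 + 2x - y
  leading term xy: subtract (1/22)·f_2 from -1/2xy - 2y^2 + 2x - y → -2y^2 + 2x - y - 1
  leading term y^2: no divisor's leading term divides it; move -2y^2 to the remainder.
  leading term x: no divisor's leading term divides it; move 2x to the remainder.
  leading term y: no divisor's leading term divides it; move -y to the remainder.
  leading term 1: no divisor's leading term divides it; move -1 to the remainder.
  remainder -2y^2 + 2x - y - 1 ≠ 0; add g_4 = -2y^2 + 2x - y - 1 to the basis.

S(f_1,g_4): lcm = xy^2. S = 4/5y^3 + x^2 - 1/2xy + 2/5y^2 - 1/2x - 8/5y - 8/5.
  leading term y^3: subtract (1)·g_3 from 4/5y^3 + x^2 - 1/2xy + 2/5y^2 - 1/2x - 8/5y - 8/5 → x^2 - 1/2xy - 1/2x - 2y
  leading term x^2: no divisor's leading term divides it; move x^2 to the remainder.
  leading term xy: subtract (1/22)·f_2 from -1/2xy - 1/2x - 2y → -1/2x - 2y - 1
  leading term x: no divisor's leading term divides it; move -1/2x to the remainder.
  leading term y: no divisor's leading term divides it; move -2y to the remainder.
  leading term 1: no divisor's leading term divides it; move -1 to the remainder.
  remainder x^2 - 1/2x - 2y - 1 ≠ 0; add g_5 = x^2 - 1/2x - 2y - 1 to the basis.

The other S-polynomials (S(f_2,g_3), S(f_2,g_4), S(g_3,g_4), S(f_1,g_5), S(f_2,g_5), S(g_3,g_5), S(g_4,g_5)) all reduce to 0 modulo the current basis, so we have a Gröbner basis.
Inter-reduce: drop elements whose leading term is divisible by another's, tail-reduce, and make monic.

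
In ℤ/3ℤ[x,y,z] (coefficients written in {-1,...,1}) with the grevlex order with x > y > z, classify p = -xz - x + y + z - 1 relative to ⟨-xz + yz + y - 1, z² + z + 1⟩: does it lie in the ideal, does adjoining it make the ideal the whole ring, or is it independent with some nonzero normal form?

Adjoining -xz - x + y + z - 1 makes the ideal the whole ring: the system is inconsistent.

First compute the reduced Gröbner basis of I by Buchberger's algorithm.
f_1 = -xz + yz + y - 1, LT = xz.
f_2 = z² + z + 1, LT = z².

S(f_1,f_2): lcm = xz². S = -yz² - xz - yz - x + z.
  reduce S modulo (f_1, f_2):
  remainder -yz - x + z + 1 ≠ 0; add h_3 = -yz - x + z + 1 to the basis.

S(f_1,h_3): lcm = xyz. S = -y²z - x² - y² + xz + x + y.
  reduce S modulo (f_1, f_2, h_3):
  remainder -x² + xy - y² + x + y - 1 ≠ 0; add h_4 = -x² + xy - y² + x + y - 1 to the basis.

The other S-polynomials (S(f_2,h_3), S(f_1,h_4), S(f_2,h_4), S(h_3,h_4)) all reduce to 0 modulo the current basis, so we have a Gröbner basis.
Inter-reduce: drop elements whose leading term is divisible by another's, tail-reduce, and make monic.
Reduced Gröbner basis: {x² - xy + y² - x - y + 1, xz + x - y - z, yz + x - z - 1, z² + z + 1}.
Label its elements g_1 = x² - xy + y² - x - y + 1, g_2 = xz + x - y - z, g_3 = yz + x - z - 1, g_4 = z² + z + 1.

Reduce p = -xz - x + y + z - 1 modulo G:
  leading term xz: subtract (-1)·g_2 from -xz - x + y + z - 1 → -1
  leading term 1: no divisor's leading term divides it; move -1 to the remainder.
  normal form = -1.
The normal form is nonzero, so p ∉ I. Since p minus its normal form lies in I, I + (p) = I + (r) where r = -1; decide whether this ideal is the whole ring.
Here r = -1 is a nonzero constant, hence a unit: 1 ∈ I + (p), the Gröbner basis of I + (p) is {1}, and the enlarged system has no common solution — adjoining p is inconsistent.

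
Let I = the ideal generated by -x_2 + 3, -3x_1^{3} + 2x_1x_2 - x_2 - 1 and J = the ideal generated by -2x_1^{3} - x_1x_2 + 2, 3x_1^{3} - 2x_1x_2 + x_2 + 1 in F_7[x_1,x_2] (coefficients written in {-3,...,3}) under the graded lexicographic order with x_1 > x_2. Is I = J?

Yes, the ideals are equal.

Since reduced Gröbner bases are canonical representatives of ideals under a given ordering, it suffices to compute and compare them.
Buchberger on the first generating set:
f_1 = -x_2 + 3, LT = x_2.
f_2 = -3x_1^{3} + 2x_1x_2 - x_2 - 1, LT = x_1^{3}.

The S-polynomials (S(f_1,f_2)) all reduce to 0 modulo the current basis, so we have a Gröbner basis.
Inter-reduce: drop elements whose leading term is divisible by another's, tail-reduce, and make monic.
Reduced Gröbner basis: {x_1^{3} - 2x_1 - 1, x_2 - 3}.

Buchberger on the second generating set:
h_1 = -2x_1^{3} - x_1x_2 + 2, LT = x_1^{3}.
h_2 = 3x_1^{3} - 2x_1x_2 + x_2 + 1, LT = x_1^{3}.

S(h_1,h_2): lcm = x_1^{3}. S = 2x_2 + 1.
  leading term x_2: no divisor's leading term divides it; move 2x_2 to the remainder.
  leading term 1: no divisor's leading term divides it; move 1 to the remainder.
  remainder 2x_2 + 1 ≠ 0; add k_3 = 2x_2 + 1 to the basis.

The other S-polynomials (S(h_1,k_3), S(h_2,k_3)) all reduce to 0 modulo the current basis, so we have a Gröbner basis.
Inter-reduce: drop elements whose leading term is divisible by another's, tail-reduce, and make monic.
Reduced Gröbner basis: {x_1^{3} - 2x_1 - 1, x_2 - 3}.

The two bases agree; hence the ideals are identical.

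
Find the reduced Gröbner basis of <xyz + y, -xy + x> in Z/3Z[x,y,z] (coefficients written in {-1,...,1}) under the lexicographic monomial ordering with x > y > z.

f_1 = xyz + y, LT = xyz.
f_2 = -xy + x, LT = xy.

S(f_1,f_2): lcm = xyz. S = xz + y.
  leading term xz: no divisor's leading term divides it; move xz to the remainder.
  leading term y: no divisor's leading term divides it; move y to the remainder.
  remainder xz + y ≠ 0; add g_3 = xz + y to the basis.

S(f_1,g_3): lcm = xyz. S = -y^2 + y.
  leading term y^2: no divisor's leading term divides it; move -y^2 to the remainder.
  leading term y: no divisor's leading term divides it; move y to the remainder.
  remainder -y^2 + y ≠ 0; add g_4 = -y^2 + y to the basis.

S(f_2,g_3): lcm = xyz. S = -xz - y^2.
  leading term xz: subtract (-1)·g_3 from -xz - y^2 → -y^2 + y
  leading term y^2: subtract (1)·g_4 from -y^2 + y → 0
  remainder 0.

S(f_1,g_4): lcm = xy^2z. S = xyz + y^2.
  leading term xyz: subtract (1)·f_1 from xyz + y^2 → y^2 - y
  leading term y^2: subtract (-1)·g_4 from y^2 - y → 0
  remainder 0.

S(f_2,g_4): lcm = xy^2. S = 0.
  remainder 0.

S(g_3,g_4): leading monomials are coprime, so the S-polynomial reduces to 0 (Buchberger's first criterion).
Every S-polynomial of the final basis reduces to 0, so we have a Gröbner basis.
Inter-reduce: drop elements whose leading term is divisible by another's, tail-reduce, and make monic.

G = {xy - x, xz + y, y^2 - y}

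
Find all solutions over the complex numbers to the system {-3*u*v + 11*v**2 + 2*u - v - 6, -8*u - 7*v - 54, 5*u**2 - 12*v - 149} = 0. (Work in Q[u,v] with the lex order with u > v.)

Compute a lex Gröbner basis by Buchberger's algorithm.
f_1 = -3*u*v + 2*u + 11*v**2 - v - 6, LT = u*v.
f_2 = -8*u - 7*v - 54, LT = u.
f_3 = 5*u**2 - 12*v - 149, LT = u**2.

S(f_1,f_2): lcm = u*v. S = -2/3*u - 109/24*v**2 - 77/12*v + 2.
  leading term u: subtract (1/12)·f_2 from -2/3*u - 109/24*v**2 - 77/12*v + 2 → -109/24*v**2 - 35/6*v + 13/2
  leading term v**2: no divisor's leading term divides it; move -109/24*v**2 to the remainder.
  leading term v: no divisor's leading term divides it; move -35/6*v to the remainder.
  leading term 1: no divisor's leading term divides it; move 13/2 to the remainder.
  remainder -109/24*v**2 - 35/6*v + 13/2 ≠ 0; add h_4 = -109/24*v**2 - 35/6*v + 13/2 to the basis.

S(f_1,f_3): lcm = u**2*v. S = -2/3*u**2 - 11/3*u*v**2 + 1/3*u*v + 2*u + 12/5*v**2 + 149/5*v.
  leading term u**2: subtract (1/12*u)·f_2 from -2/3*u**2 - 11/3*u*v**2 + 1/3*u*v + 2*u + 12/5*v**2 + 149/5*v → -11/3*u*v**2 + 11/12*u*v + 13/2*u + 12/5*v**2 + 149/5*v
  leading term u*v**2: subtract (11/9*v)·f_1 from -11/3*u*v**2 + 11/12*u*v + 13/2*u + 12/5*v**2 + 149/5*v → -55/36*u*v + 13/2*u - 121/9*v**3 + 163/45*v**2 + 557/15*v
  leading term u*v: subtract (55/108)·f_1 from -55/36*u*v + 13/2*u - 121/9*v**3 + 163/45*v**2 + 557/15*v → 148/27*u - 121/9*v**3 - 1069/540*v**2 + 20327/540*v + 55/18
  leading term u: subtract (-37/54)·f_2 from 148/27*u - 121/9*v**3 - 1069/540*v**2 + 20327/540*v + 55/18 → -121/9*v**3 - 1069/540*v**2 + 17737/540*v - 611/18
  leading term v**3: subtract (968/327*v)·h_4 from -121/9*v**3 - 1069/540*v**2 + 17737/540*v - 611/18 → 899879/58860*v**2 + 800773/58860*v - 611/18
  leading term v**2: subtract (-1799758/534645)·h_4 from 899879/58860*v**2 + 800773/58860*v - 611/18 → -1433289/237620*v - 1433289/118810
  leading term v: no divisor's leading term divides it; move -1433289/237620*v to the remainder.
  leading term 1: no divisor's leading term divides it; move -1433289/118810 to the remainder.
  remainder -1433289/237620*v - 1433289/118810 ≠ 0; add h_5 = -1433289/237620*v - 1433289/118810 to the basis.

S(f_2,f_3): lcm = u**2. S = 7/8*u*v + 27/4*u + 12/5*v + 149/5.
  leading term u*v: subtract (-7/24)·f_1 from 7/8*u*v + 27/4*u + 12/5*v + 149/5 → 22/3*u + 77/24*v**2 + 253/120*v + 561/20
  leading term u: subtract (-11/12)·f_2 from 22/3*u + 77/24*v**2 + 253/120*v + 561/20 → 77/24*v**2 - 517/120*v - 429/20
  leading term v**2: subtract (-77/109)·h_4 from 77/24*v**2 - 517/120*v - 429/20 → -36751/4360*v - 36751/2180
  leading term v: subtract (109/78)·h_5 from -36751/4360*v - 36751/2180 → 0
  remainder 0.

S(f_1,h_4): lcm = u*v**2. S = -638/327*u*v + 156/109*u - 11/3*v**3 + 1/3*v**2 + 2*v.
  leading term u*v: subtract (638/981)·f_1 from -638/327*u*v + 156/109*u - 11/3*v**3 + 1/3*v**2 + 2*v → 128/981*u - 11/3*v**3 - 6691/981*v**2 + 2600/981*v + 1276/327
  leading term u: subtract (-16/981)·f_2 from 128/981*u - 11/3*v**3 - 6691/981*v**2 + 2600/981*v + 1276/327 → -11/3*v**3 - 6691/981*v**2 + 2488/981*v + 988/327
  leading term v**3: subtract (88/109*v)·h_4 from -11/3*v**3 - 6691/981*v**2 + 2488/981*v + 988/327 → -19/9*v**2 - 2660/981*v + 988/327
  leading term v**2: subtract (152/327)·h_4 from -19/9*v**2 - 2660/981*v + 988/327 → 0
  remainder 0.

S(f_2,h_4): leading monomials are coprime, so the S-polynomial reduces to 0 (Buchberger's first criterion).
S(f_3,h_4): leading monomials are coprime, so the S-polynomial reduces to 0 (Buchberger's first criterion).
S(f_1,h_5): lcm = u*v. S = -8/3*u - 11/3*v**2 + 1/3*v + 2.
  leading term u: subtract (1/3)·f_2 from -8/3*u - 11/3*v**2 + 1/3*v + 2 → -11/3*v**2 + 8/3*v + 20
  leading term v**2: subtract (88/109)·h_4 from -11/3*v**2 + 8/3*v + 20 → 804/109*v + 1608/109
  leading term v: subtract (-584240/477763)·h_5 from 804/109*v + 1608/109 → 0
  remainder 0.

S(f_2,h_5): leading monomials are coprime, so the S-polynomial reduces to 0 (Buchberger's first criterion).
S(f_3,h_5): leading monomials are coprime, so the S-polynomial reduces to 0 (Buchberger's first criterion).
S(h_4,h_5): lcm = v**2. S = -78/109*v - 156/109.
  leading term v: subtract (4360/36751)·h_5 from -78/109*v - 156/109 → 0
  remainder 0.

Every S-polynomial of the final basis reduces to 0, so we have a Gröbner basis.
Inter-reduce: drop elements whose leading term is divisible by another's, tail-reduce, and make monic.
Reduced Gröbner basis: {u + 5, v + 2}.

Since the basis is lex-ordered, v + 2 is univariate in v. Its roots are {-2}. Back-substituting each root into the other basis elements fixes the other coordinates.
  v = -2: the earlier basis element becomes u + 5 = 0, giving u = -5 — point (-5, -2).
Each listed point satisfies every original equation (direct substitution).

{(-5, -2)}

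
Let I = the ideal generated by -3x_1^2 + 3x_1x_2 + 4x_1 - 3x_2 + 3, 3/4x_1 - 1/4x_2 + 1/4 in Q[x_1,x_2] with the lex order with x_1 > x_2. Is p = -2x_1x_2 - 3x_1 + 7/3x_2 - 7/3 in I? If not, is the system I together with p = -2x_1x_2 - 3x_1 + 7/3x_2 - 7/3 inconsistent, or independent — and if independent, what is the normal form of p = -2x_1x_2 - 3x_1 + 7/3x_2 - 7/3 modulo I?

First compute the reduced Gröbner basis of I by Buchberger's algorithm.
f_1 = -3x_1^2 + 3x_1x_2 + 4x_1 - 3x_2 + 3, LT = x_1^2.
f_2 = 3/4x_1 - 1/4x_2 + 1/4, LT = x_1.

S(f_1,f_2): lcm = x_1^2. S = -2/3x_1x_2 - 5/3x_1 + x_2 - 1.
  leading term x_1x_2: subtract (-8/9x_2)·f_2 from -2/3x_1x_2 - 5/3x_1 + x_2 - 1 → -5/3x_1 - 2/9x_2^2 + 11/9x_2 - 1
  leading term x_1: subtract (-20/9)·f_2 from -5/3x_1 - 2/9x_2^2 + 11/9x_2 - 1 → -2/9x_2^2 + 2/3x_2 - 4/9
  leading term x_2^2: no divisor's leading term divides it; move -2/9x_2^2 to the remainder.
  leading term x_2: no divisor's leading term divides it; move 2/3x_2 to the remainder.
  leading term 1: no divisor's leading term divides it; move -4/9 to the remainder.
  remainder -2/9x_2^2 + 2/3x_2 - 4/9 ≠ 0; add h_3 = -2/9x_2^2 + 2/3x_2 - 4/9 to the basis.

The other S-polynomials (S(f_1,h_3), S(f_2,h_3)) all reduce to 0 modulo the current basis, so we have a Gröbner basis.
Inter-reduce: drop elements whose leading term is divisible by another's, tail-reduce, and make monic.
Reduced Gröbner basis: {x_1 - 1/3x_2 + 1/3, x_2^2 - 3x_2 + 2}.
Label its elements g_1 = x_1 - 1/3x_2 + 1/3, g_2 = x_2^2 - 3x_2 + 2.

Reduce p = -2x_1x_2 - 3x_1 + 7/3x_2 - 7/3 modulo G:
  leading term x_1x_2: subtract (-2x_2)·g_1 from -2x_1x_2 - 3x_1 + 7/3x_2 - 7/3 → -3x_1 - 2/3x_2^2 + 3x_2 - 7/3
  leading term x_1: subtract (-3)·g_1 from -3x_1 - 2/3x_2^2 + 3x_2 - 7/3 → -2/3x_2^2 + 2x_2 - 4/3
  leading term x_2^2: subtract (-2/3)·g_2 from -2/3x_2^2 + 2x_2 - 4/3 → 0
  normal form = 0.
Since the normal form is 0, p ∈ I.

-2x_1x_2 - 3x_1 + 7/3x_2 - 7/3 lies in I (it reduces to 0).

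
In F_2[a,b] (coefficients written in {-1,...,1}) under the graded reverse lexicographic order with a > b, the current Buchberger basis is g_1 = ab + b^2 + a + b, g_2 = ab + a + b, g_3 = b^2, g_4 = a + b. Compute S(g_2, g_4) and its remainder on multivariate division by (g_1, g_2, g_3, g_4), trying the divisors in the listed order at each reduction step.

S(g_2, g_4) = b^2 + a + b; remainder on division = 0.

lcm(LM(g_2), LM(g_4)) = ab.
S = (lcm/LT(g_2))·g_2 − (lcm/LT(g_4))·g_4 = b^2 + a + b.
Reduce S modulo (g_1, g_2, g_3, g_4) in that order:
  leading term b^2: subtract (1)·g_3 from b^2 + a + b → a + b
  leading term a: subtract (1)·g_4 from a + b → 0
The remainder is 0, so this S-polynomial contributes no new basis element.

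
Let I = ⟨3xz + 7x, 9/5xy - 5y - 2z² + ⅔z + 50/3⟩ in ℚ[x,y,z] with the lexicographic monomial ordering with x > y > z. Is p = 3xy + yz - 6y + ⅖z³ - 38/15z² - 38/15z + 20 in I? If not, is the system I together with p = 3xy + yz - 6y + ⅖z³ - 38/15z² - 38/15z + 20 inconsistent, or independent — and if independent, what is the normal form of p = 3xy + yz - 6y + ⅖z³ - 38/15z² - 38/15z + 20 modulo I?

First compute the reduced Gröbner basis of I by Buchberger's algorithm.
f_1 = 3xz + 7x, LT = xz.
f_2 = 9/5xy - 5y - 2z² + ⅔z + 50/3, LT = xy.

S(f_1,f_2): lcm = xyz. S = 7/3xy + 25/9yz + 10/9z³ - 10/27z² - 250/27z.
  leading term xy: subtract (35/27)·f_2 from 7/3xy + 25/9yz + 10/9z³ - 10/27z² - 250/27z → 25/9yz + 175/27y + 10/9z³ + 20/9z² - 820/81z - 1750/81
  leading term yz: no divisor's leading term divides it; move 25/9yz to the remainder.
  leading term y: no divisor's leading term divides it; move 175/27y to the remainder.
  leading term z³: no divisor's leading term divides it; move 10/9z³ to the remainder.
  leading term z²: no divisor's leading term divides it; move 20/9z² to the remainder.
  leading term z: no divisor's leading term divides it; move -820/81z to the remainder.
  leading term 1: no divisor's leading term divides it; move -1750/81 to the remainder.
  remainder 25/9yz + 175/27y + 10/9z³ + 20/9z² - 820/81z - 1750/81 ≠ 0; add h_3 = 25/9yz + 175/27y + 10/9z³ + 20/9z² - 820/81z - 1750/81 to the basis.

The other S-polynomials (S(f_1,h_3), S(f_2,h_3)) all reduce to 0 modulo the current basis, so we have a Gröbner basis.
Inter-reduce: drop elements whose leading term is divisible by another's, tail-reduce, and make monic.
Reduced Gröbner basis: {xy - 25/9y - 10/9z² + 10/27z + 250/27, xz + 7/3x, yz + 7/3y + ⅖z³ + ⅘z² - 164/45z - 70/9}.
Label its elements g_1 = xy - 25/9y - 10/9z² + 10/27z + 250/27, g_2 = xz + 7/3x, g_3 = yz + 7/3y + ⅖z³ + ⅘z² - 164/45z - 70/9.

Reduce p = 3xy + yz - 6y + ⅖z³ - 38/15z² - 38/15z + 20 modulo G:
  leading term xy: subtract (3)·g_1 from 3xy + yz - 6y + ⅖z³ - 38/15z² - 38/15z + 20 → yz + 7/3y + ⅖z³ + ⅘z² - 164/45z - 70/9
  leading term yz: subtract (1)·g_3 from yz + 7/3y + ⅖z³ + ⅘z² - 164/45z - 70/9 → 0
  normal form = 0.
Since the normal form is 0, p ∈ I.

The remainder on division by a Gröbner basis is unique — it is the normal form.

3xy + yz - 6y + ⅖z³ - 38/15z² - 38/15z + 20 lies in I (it reduces to 0).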